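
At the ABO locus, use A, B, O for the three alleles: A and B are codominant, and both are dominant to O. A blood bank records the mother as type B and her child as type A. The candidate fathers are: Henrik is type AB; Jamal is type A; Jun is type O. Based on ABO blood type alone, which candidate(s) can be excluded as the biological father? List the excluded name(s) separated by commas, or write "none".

Jun

A candidate is excluded only if no genotype consistent with his phenotype could produce a type A child with a type B mother.
Jun (type O): no genotype consistent with that phenotype can produce a type-A child with a type-B mother.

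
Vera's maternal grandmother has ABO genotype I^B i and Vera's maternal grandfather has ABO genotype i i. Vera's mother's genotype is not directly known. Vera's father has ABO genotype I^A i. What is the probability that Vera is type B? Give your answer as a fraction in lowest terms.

1/8

Vera's mother's ABO genotype from I^B i × i i: 1/2 I^B i, 1/2 i i.
Crossing each possibility with the father I^A i and summing P(type B): 1/2·1/4 + 1/2·0 = 1/8.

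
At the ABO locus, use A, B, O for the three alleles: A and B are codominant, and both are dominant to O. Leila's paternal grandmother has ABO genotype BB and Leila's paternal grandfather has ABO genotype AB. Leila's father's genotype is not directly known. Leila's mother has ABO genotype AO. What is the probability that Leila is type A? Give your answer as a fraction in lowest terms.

Leila's father's ABO genotype from BB × AB: 1/2 AB, 1/2 BB.
Crossing each possibility with the mother AO and summing P(type A): 1/2·1/2 + 1/2·0 = 1/4.

1/4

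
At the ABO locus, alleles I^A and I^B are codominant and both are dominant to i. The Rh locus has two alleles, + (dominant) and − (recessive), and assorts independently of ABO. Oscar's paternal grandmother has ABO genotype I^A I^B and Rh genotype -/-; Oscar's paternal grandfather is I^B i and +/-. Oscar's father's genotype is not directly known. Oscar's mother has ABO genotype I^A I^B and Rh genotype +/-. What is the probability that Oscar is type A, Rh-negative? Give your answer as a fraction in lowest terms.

3/32

Oscar's father's ABO genotype from I^A I^B × I^B i: 1/4 I^A I^B, 1/4 I^A i, 1/4 I^B I^B, 1/4 I^B i.
Crossing each possibility with the mother I^A I^B and summing P(type A): 1/4·1/4 + 1/4·1/2 + 1/4·0 + 1/4·1/4 = 1/4.
Similarly for Rh via the father's Rh distribution: P(Rh-) = 3/8.
Independent loci: 1/4 × 3/8 = 3/32.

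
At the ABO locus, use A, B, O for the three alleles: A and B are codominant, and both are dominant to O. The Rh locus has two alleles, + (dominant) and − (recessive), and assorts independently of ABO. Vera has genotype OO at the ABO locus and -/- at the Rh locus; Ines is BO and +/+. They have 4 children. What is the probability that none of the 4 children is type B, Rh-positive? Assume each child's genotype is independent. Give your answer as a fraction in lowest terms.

ABO cross OO × BO → 1/2 O, 1/2 B.
Rh cross -/- × +/+ → 1 Rh+; so P(type B, Rh-positive) = 1/2 × 1 = 1/2 per child.
P(not type B, Rh-positive) = 1/2 for one child; (1/2)^4 = 1/16.

1/16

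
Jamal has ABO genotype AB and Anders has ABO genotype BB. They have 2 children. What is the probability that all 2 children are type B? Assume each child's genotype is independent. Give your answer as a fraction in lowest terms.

1/4

ABO cross AB × BB → 1/2 B, 1/2 AB.
So P(type B) = 1/2 per child.
All 2 independent: (1/2)^2 = 1/4.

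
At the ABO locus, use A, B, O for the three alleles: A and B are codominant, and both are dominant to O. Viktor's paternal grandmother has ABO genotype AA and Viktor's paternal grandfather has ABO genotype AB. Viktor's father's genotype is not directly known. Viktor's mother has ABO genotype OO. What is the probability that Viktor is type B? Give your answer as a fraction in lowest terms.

1/4

Viktor's father's ABO genotype from AA × AB: 1/2 AA, 1/2 AB.
Crossing each possibility with the mother OO and summing P(type B): 1/2·0 + 1/2·1/2 = 1/4.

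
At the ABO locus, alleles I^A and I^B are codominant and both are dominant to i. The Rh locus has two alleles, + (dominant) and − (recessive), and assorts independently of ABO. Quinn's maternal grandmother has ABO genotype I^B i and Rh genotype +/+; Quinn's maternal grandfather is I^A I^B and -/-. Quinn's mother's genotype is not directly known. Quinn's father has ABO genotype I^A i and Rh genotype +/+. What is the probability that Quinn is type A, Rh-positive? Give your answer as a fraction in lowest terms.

Quinn's mother's ABO genotype from I^B i × I^A I^B: 1/4 I^A I^B, 1/4 I^A i, 1/4 I^B I^B, 1/4 I^B i.
Crossing each possibility with the father I^A i and summing P(type A): 1/4·1/2 + 1/4·3/4 + 1/4·0 + 1/4·1/4 = 3/8.
Similarly for Rh via the mother's Rh distribution: P(Rh+) = 1.
Independent loci: 3/8 × 1 = 3/8.

3/8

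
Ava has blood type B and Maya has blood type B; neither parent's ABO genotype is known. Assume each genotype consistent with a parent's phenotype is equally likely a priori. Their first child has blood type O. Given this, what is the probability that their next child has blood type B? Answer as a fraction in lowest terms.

Possible genotypes: Ava ∈ {BB, BO}; Maya ∈ {BB, BO}.
Weight each parental genotype pair by prior × P(type-O child):
  BO × BO: posterior weight 1; P(next child type B) = 3/4.
Weighted sum = 3/4.

3/4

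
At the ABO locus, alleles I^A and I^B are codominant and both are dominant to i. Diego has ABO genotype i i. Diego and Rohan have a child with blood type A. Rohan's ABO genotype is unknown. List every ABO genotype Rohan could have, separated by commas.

I^A I^A, I^A I^B, I^A i

For each candidate genotype of Rohan, check whether crossing it with i i can produce every observed child phenotype.
  I^A I^A → possible child types {A} ✓
  I^A I^B → possible child types {A, B} ✓
  I^A i → possible child types {O, A} ✓
  I^B I^B → possible child types {B} ✗
  I^B i → possible child types {O, B} ✗
  i i → possible child types {O} ✗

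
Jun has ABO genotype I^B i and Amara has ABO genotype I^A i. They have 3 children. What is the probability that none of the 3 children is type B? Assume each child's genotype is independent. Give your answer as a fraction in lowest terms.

ABO cross I^B i × I^A i → 1/4 O, 1/4 A, 1/4 B, 1/4 AB.
So P(type B) = 1/4 per child.
P(not type B) = 3/4 for one child; (3/4)^3 = 27/64.

27/64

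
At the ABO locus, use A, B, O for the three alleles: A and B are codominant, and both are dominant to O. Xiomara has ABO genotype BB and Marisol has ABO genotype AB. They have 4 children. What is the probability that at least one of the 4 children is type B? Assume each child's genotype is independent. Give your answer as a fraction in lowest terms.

ABO cross BB × AB → 1/2 B, 1/2 AB.
So P(type B) = 1/2 per child.
P(none) = (1/2)^4 = 1/16; P(at least one) = 1 − 1/16 = 15/16.

15/16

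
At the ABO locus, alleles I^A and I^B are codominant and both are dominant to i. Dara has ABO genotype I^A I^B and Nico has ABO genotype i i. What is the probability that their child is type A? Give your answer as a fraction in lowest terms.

ABO cross I^A I^B × i i → offspring phenotypes: 1/2 A, 1/2 B.
So P(type A) = 1/2.

1/2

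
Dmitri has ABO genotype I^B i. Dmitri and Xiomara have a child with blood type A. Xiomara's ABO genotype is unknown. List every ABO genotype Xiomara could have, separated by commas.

I^A I^A, I^A I^B, I^A i

For each candidate genotype of Xiomara, check whether crossing it with I^B i can produce every observed child phenotype.
  I^A I^A → possible child types {A, AB} ✓
  I^A I^B → possible child types {A, B, AB} ✓
  I^A i → possible child types {O, A, B, AB} ✓
  I^B I^B → possible child types {B} ✗
  I^B i → possible child types {O, B} ✗
  i i → possible child types {O, B} ✗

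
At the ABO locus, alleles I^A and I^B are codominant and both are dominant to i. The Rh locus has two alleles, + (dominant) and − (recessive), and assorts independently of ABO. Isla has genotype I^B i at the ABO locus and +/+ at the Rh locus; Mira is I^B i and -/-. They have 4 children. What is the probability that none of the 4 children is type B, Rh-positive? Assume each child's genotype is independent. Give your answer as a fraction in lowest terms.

ABO cross I^B i × I^B i → 1/4 O, 3/4 B.
Rh cross +/+ × -/- → 1 Rh+; so P(type B, Rh-positive) = 3/4 × 1 = 3/4 per child.
P(not type B, Rh-positive) = 1/4 for one child; (1/4)^4 = 1/256.

1/256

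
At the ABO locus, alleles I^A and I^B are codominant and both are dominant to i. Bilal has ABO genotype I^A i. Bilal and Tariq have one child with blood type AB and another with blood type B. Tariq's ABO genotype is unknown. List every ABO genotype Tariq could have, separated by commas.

For each candidate genotype of Tariq, check whether crossing it with I^A i can produce every observed child phenotype.
  I^A I^A → possible child types {A} ✗
  I^A I^B → possible child types {A, B, AB} ✓
  I^A i → possible child types {O, A} ✗
  I^B I^B → possible child types {B, AB} ✓
  I^B i → possible child types {O, A, B, AB} ✓
  i i → possible child types {O, A} ✗

I^A I^B, I^B I^B, I^B i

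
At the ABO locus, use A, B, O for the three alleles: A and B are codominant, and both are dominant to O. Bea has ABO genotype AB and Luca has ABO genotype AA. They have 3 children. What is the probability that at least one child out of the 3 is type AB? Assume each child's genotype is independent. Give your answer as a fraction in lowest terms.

ABO cross AB × AA → 1/2 A, 1/2 AB.
So P(type AB) = 1/2 per child.
P(none) = (1/2)^3 = 1/8; P(at least one) = 1 − 1/8 = 7/8.

7/8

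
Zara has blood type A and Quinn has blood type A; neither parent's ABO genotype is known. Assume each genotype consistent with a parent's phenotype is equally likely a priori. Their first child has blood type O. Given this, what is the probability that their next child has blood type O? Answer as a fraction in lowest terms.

Possible genotypes: Zara ∈ {AA, AO}; Quinn ∈ {AA, AO}.
Weight each parental genotype pair by prior × P(type-O child):
  AO × AO: posterior weight 1; P(next child type O) = 1/4.
Weighted sum = 1/4.

1/4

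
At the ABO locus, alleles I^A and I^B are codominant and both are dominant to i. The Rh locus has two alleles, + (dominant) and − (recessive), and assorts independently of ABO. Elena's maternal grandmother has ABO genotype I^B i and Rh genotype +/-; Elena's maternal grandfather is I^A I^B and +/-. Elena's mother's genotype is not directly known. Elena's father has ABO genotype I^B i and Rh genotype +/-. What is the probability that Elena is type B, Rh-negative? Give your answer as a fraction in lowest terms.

5/32

Elena's mother's ABO genotype from I^B i × I^A I^B: 1/4 I^A I^B, 1/4 I^A i, 1/4 I^B I^B, 1/4 I^B i.
Crossing each possibility with the father I^B i and summing P(type B): 1/4·1/2 + 1/4·1/4 + 1/4·1 + 1/4·3/4 = 5/8.
Similarly for Rh via the mother's Rh distribution: P(Rh-) = 1/4.
Independent loci: 5/8 × 1/4 = 5/32.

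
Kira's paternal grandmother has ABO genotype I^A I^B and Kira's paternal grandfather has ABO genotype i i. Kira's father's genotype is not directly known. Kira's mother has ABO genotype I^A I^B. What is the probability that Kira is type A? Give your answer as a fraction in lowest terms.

3/8

Kira's father's ABO genotype from I^A I^B × i i: 1/2 I^A i, 1/2 I^B i.
Crossing each possibility with the mother I^A I^B and summing P(type A): 1/2·1/2 + 1/2·1/4 = 3/8.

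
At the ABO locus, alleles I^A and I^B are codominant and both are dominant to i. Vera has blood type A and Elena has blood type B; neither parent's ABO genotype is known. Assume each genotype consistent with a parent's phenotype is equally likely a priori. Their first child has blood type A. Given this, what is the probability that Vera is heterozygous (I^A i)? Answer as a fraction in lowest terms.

Possible genotypes: Vera ∈ {I^A I^A, I^A i}; Elena ∈ {I^B I^B, I^B i}.
Weight each parental genotype pair by prior × P(type-A child):
  I^A I^A × I^B i: posterior weight 2/3.
  I^A i × I^B i: posterior weight 1/3.
Sum the posterior weight over pairs where Vera is I^A i: 1/3.

1/3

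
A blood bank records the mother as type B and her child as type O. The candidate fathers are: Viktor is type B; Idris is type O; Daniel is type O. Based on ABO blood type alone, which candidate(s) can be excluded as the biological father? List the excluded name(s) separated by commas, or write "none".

A candidate is excluded only if no genotype consistent with his phenotype could produce a type O child with a type B mother.
Every candidate has at least one consistent genotype combination, so none can be excluded.

none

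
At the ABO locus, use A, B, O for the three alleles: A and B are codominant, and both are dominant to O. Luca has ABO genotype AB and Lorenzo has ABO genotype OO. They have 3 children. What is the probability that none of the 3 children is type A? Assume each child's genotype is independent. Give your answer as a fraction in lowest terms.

1/8

ABO cross AB × OO → 1/2 A, 1/2 B.
So P(type A) = 1/2 per child.
P(not type A) = 1/2 for one child; (1/2)^3 = 1/8.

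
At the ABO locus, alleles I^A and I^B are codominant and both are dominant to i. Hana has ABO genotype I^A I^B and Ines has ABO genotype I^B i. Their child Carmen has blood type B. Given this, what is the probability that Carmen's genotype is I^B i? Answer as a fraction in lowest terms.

1/2

Cross I^A I^B × I^B i → 1/4 I^A I^B, 1/4 I^A i, 1/4 I^B I^B, 1/4 I^B i.
Type-B genotypes among offspring: I^B I^B (1/4), I^B i (1/4); total 1/2.
P(I^B i | type B) = (1/4) / (1/2) = 1/2.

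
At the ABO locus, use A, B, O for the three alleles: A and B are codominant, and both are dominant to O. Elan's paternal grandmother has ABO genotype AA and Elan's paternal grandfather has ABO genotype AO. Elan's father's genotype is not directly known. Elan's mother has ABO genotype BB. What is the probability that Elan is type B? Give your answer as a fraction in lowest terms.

Elan's father's ABO genotype from AA × AO: 1/2 AA, 1/2 AO.
Crossing each possibility with the mother BB and summing P(type B): 1/2·0 + 1/2·1/2 = 1/4.

1/4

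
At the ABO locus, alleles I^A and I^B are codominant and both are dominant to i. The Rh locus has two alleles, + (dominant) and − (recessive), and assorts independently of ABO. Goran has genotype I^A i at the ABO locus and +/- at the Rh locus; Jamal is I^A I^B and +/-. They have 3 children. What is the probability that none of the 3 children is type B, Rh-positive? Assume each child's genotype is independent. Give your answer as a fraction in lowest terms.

ABO cross I^A i × I^A I^B → 1/2 A, 1/4 B, 1/4 AB.
Rh cross +/- × +/- → 3/4 Rh+, 1/4 Rh-; so P(type B, Rh-positive) = 1/4 × 3/4 = 3/16 per child.
P(not type B, Rh-positive) = 13/16 for one child; (13/16)^3 = 2197/4096.

2197/4096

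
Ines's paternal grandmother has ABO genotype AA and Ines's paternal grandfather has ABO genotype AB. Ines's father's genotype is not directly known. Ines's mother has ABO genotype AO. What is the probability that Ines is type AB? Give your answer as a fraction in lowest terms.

Ines's father's ABO genotype from AA × AB: 1/2 AA, 1/2 AB.
Crossing each possibility with the mother AO and summing P(type AB): 1/2·0 + 1/2·1/4 = 1/8.

1/8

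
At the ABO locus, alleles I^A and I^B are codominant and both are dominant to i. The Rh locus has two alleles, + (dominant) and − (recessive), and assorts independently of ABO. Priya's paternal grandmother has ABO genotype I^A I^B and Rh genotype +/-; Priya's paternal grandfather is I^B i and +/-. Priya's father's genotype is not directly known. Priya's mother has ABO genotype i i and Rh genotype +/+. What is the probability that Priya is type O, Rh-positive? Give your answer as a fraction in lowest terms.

1/4

Priya's father's ABO genotype from I^A I^B × I^B i: 1/4 I^A I^B, 1/4 I^A i, 1/4 I^B I^B, 1/4 I^B i.
Crossing each possibility with the mother i i and summing P(type O): 1/4·0 + 1/4·1/2 + 1/4·0 + 1/4·1/2 = 1/4.
Similarly for Rh via the father's Rh distribution: P(Rh+) = 1.
Independent loci: 1/4 × 1 = 1/4.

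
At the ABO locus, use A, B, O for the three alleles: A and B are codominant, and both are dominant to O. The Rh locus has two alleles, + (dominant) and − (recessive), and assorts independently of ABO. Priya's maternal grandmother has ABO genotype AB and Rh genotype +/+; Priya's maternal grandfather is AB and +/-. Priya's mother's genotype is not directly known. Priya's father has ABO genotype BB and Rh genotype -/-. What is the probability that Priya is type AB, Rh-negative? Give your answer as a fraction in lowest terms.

1/8

Priya's mother's ABO genotype from AB × AB: 1/4 AA, 1/2 AB, 1/4 BB.
Crossing each possibility with the father BB and summing P(type AB): 1/4·1 + 1/2·1/2 + 1/4·0 = 1/2.
Similarly for Rh via the mother's Rh distribution: P(Rh-) = 1/4.
Independent loci: 1/2 × 1/4 = 1/8.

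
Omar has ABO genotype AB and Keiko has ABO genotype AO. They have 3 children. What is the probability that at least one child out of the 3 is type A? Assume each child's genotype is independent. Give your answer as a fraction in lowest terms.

ABO cross AB × AO → 1/2 A, 1/4 B, 1/4 AB.
So P(type A) = 1/2 per child.
P(none) = (1/2)^3 = 1/8; P(at least one) = 1 − 1/8 = 7/8.

7/8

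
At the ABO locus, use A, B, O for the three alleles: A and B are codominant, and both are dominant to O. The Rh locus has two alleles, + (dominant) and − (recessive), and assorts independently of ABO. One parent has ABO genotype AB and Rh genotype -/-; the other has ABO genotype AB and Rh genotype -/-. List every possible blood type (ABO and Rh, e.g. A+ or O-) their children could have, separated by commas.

Gametes from AB × AB give offspring ABO genotypes AA, AB, BB, i.e. phenotypes A, B, AB.
Rh cross -/- × -/- → phenotypes Rh-.
Combining independently: A-, B-, AB-.

A-, B-, AB-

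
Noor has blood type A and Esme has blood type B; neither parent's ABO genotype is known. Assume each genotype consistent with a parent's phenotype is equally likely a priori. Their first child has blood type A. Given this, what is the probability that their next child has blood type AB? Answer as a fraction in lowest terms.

5/12

Possible genotypes: Noor ∈ {I^A I^A, I^A i}; Esme ∈ {I^B I^B, I^B i}.
Weight each parental genotype pair by prior × P(type-A child):
  I^A I^A × I^B i: posterior weight 2/3; P(next child type AB) = 1/2.
  I^A i × I^B i: posterior weight 1/3; P(next child type AB) = 1/4.
Weighted sum = 5/12.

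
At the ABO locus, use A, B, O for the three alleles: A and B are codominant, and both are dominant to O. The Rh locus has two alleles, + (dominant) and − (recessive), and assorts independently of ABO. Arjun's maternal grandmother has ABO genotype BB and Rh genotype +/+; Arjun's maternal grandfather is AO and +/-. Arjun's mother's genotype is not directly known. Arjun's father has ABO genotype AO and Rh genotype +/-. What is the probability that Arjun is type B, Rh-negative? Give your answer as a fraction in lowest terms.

1/32

Arjun's mother's ABO genotype from BB × AO: 1/2 AB, 1/2 BO.
Crossing each possibility with the father AO and summing P(type B): 1/2·1/4 + 1/2·1/4 = 1/4.
Similarly for Rh via the mother's Rh distribution: P(Rh-) = 1/8.
Independent loci: 1/4 × 1/8 = 1/32.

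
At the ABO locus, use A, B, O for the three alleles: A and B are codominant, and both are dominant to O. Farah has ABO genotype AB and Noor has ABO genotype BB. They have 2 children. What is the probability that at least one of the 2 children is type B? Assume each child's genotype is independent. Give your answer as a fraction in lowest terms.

3/4

ABO cross AB × BB → 1/2 B, 1/2 AB.
So P(type B) = 1/2 per child.
P(none) = (1/2)^2 = 1/4; P(at least one) = 1 − 1/4 = 3/4.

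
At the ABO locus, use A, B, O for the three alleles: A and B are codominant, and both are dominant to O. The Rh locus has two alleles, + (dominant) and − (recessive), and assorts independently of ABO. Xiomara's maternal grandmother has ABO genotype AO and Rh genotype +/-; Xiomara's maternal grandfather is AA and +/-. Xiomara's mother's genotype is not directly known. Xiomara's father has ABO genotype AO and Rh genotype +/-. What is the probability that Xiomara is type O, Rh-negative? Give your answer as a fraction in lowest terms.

1/32

Xiomara's mother's ABO genotype from AO × AA: 1/2 AA, 1/2 AO.
Crossing each possibility with the father AO and summing P(type O): 1/2·0 + 1/2·1/4 = 1/8.
Similarly for Rh via the mother's Rh distribution: P(Rh-) = 1/4.
Independent loci: 1/8 × 1/4 = 1/32.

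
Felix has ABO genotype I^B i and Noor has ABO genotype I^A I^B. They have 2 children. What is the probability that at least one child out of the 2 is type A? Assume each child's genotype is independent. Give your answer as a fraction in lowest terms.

7/16

ABO cross I^B i × I^A I^B → 1/4 A, 1/2 B, 1/4 AB.
So P(type A) = 1/4 per child.
P(none) = (3/4)^2 = 9/16; P(at least one) = 1 − 9/16 = 7/16.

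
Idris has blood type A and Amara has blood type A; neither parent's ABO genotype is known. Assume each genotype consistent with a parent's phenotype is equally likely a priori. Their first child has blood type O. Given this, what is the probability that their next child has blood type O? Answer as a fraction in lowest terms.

1/4

Possible genotypes: Idris ∈ {AA, AO}; Amara ∈ {AA, AO}.
Weight each parental genotype pair by prior × P(type-O child):
  AO × AO: posterior weight 1; P(next child type O) = 1/4.
Weighted sum = 1/4.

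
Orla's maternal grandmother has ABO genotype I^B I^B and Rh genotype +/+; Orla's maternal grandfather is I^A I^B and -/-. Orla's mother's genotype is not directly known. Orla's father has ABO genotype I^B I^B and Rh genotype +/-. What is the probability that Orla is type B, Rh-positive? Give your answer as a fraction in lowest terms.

9/16

Orla's mother's ABO genotype from I^B I^B × I^A I^B: 1/2 I^A I^B, 1/2 I^B I^B.
Crossing each possibility with the father I^B I^B and summing P(type B): 1/2·1/2 + 1/2·1 = 3/4.
Similarly for Rh via the mother's Rh distribution: P(Rh+) = 3/4.
Independent loci: 3/4 × 3/4 = 9/16.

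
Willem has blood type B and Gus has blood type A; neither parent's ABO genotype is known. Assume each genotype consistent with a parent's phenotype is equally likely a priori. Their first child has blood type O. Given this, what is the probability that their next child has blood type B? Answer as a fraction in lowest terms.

1/4

Possible genotypes: Willem ∈ {I^B I^B, I^B i}; Gus ∈ {I^A I^A, I^A i}.
Weight each parental genotype pair by prior × P(type-O child):
  I^B i × I^A i: posterior weight 1; P(next child type B) = 1/4.
Weighted sum = 1/4.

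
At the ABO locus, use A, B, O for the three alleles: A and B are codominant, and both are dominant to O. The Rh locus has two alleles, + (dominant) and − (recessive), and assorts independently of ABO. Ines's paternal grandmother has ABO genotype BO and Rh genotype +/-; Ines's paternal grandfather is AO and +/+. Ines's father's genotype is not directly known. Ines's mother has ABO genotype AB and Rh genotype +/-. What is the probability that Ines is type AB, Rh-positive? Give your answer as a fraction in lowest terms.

7/32

Ines's father's ABO genotype from BO × AO: 1/4 AB, 1/4 AO, 1/4 BO, 1/4 OO.
Crossing each possibility with the mother AB and summing P(type AB): 1/4·1/2 + 1/4·1/4 + 1/4·1/4 + 1/4·0 = 1/4.
Similarly for Rh via the father's Rh distribution: P(Rh+) = 7/8.
Independent loci: 1/4 × 7/8 = 7/32.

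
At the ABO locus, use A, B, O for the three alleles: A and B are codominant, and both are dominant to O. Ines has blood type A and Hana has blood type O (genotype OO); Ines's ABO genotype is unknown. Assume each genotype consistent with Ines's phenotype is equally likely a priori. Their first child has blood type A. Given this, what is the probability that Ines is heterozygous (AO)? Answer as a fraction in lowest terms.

Possible genotypes: Ines ∈ {AA, AO}; Hana ∈ {OO}.
Weight each parental genotype pair by prior × P(type-A child):
  AA × OO: posterior weight 2/3.
  AO × OO: posterior weight 1/3.
Sum the posterior weight over pairs where Ines is AO: 1/3.

1/3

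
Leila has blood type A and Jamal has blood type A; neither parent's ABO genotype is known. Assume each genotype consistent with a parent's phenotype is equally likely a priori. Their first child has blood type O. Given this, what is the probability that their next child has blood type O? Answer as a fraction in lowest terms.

1/4

Possible genotypes: Leila ∈ {AA, AO}; Jamal ∈ {AA, AO}.
Weight each parental genotype pair by prior × P(type-O child):
  AO × AO: posterior weight 1; P(next child type O) = 1/4.
Weighted sum = 1/4.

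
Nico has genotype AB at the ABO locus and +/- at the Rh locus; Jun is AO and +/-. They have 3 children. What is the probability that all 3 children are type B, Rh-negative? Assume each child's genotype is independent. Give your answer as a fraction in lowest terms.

ABO cross AB × AO → 1/2 A, 1/4 B, 1/4 AB.
Rh cross +/- × +/- → 3/4 Rh+, 1/4 Rh-; so P(type B, Rh-negative) = 1/4 × 1/4 = 1/16 per child.
All 3 independent: (1/16)^3 = 1/4096.

1/4096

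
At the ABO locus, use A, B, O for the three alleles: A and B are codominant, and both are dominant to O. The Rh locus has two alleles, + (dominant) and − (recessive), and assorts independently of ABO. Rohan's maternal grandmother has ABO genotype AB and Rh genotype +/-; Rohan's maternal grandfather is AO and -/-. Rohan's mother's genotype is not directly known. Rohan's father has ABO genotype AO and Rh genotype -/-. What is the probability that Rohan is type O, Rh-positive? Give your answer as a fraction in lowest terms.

Rohan's mother's ABO genotype from AB × AO: 1/4 AA, 1/4 AB, 1/4 AO, 1/4 BO.
Crossing each possibility with the father AO and summing P(type O): 1/4·0 + 1/4·0 + 1/4·1/4 + 1/4·1/4 = 1/8.
Similarly for Rh via the mother's Rh distribution: P(Rh+) = 1/4.
Independent loci: 1/8 × 1/4 = 1/32.

1/32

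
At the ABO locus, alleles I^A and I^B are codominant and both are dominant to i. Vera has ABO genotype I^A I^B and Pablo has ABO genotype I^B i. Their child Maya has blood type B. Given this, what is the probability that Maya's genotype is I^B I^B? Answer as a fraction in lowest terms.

Cross I^A I^B × I^B i → 1/4 I^A I^B, 1/4 I^A i, 1/4 I^B I^B, 1/4 I^B i.
Type-B genotypes among offspring: I^B I^B (1/4), I^B i (1/4); total 1/2.
P(I^B I^B | type B) = (1/4) / (1/2) = 1/2.

1/2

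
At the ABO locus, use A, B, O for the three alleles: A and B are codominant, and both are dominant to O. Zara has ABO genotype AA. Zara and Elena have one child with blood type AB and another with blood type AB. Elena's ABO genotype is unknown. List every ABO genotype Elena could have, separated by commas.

AB, BB, BO

For each candidate genotype of Elena, check whether crossing it with AA can produce every observed child phenotype.
  AA → possible child types {A} ✗
  AB → possible child types {A, AB} ✓
  AO → possible child types {A} ✗
  BB → possible child types {AB} ✓
  BO → possible child types {A, AB} ✓
  OO → possible child types {A} ✗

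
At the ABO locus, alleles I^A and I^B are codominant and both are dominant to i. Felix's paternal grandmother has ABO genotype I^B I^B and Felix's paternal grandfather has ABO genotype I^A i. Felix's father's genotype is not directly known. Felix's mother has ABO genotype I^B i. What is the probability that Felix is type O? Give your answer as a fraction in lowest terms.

Felix's father's ABO genotype from I^B I^B × I^A i: 1/2 I^A I^B, 1/2 I^B i.
Crossing each possibility with the mother I^B i and summing P(type O): 1/2·0 + 1/2·1/4 = 1/8.

1/8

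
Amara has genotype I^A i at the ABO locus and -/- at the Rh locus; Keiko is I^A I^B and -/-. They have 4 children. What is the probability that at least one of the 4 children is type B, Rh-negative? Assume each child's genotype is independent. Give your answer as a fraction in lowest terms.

175/256

ABO cross I^A i × I^A I^B → 1/2 A, 1/4 B, 1/4 AB.
Rh cross -/- × -/- → 1 Rh-; so P(type B, Rh-negative) = 1/4 × 1 = 1/4 per child.
P(none) = (3/4)^4 = 81/256; P(at least one) = 1 − 81/256 = 175/256.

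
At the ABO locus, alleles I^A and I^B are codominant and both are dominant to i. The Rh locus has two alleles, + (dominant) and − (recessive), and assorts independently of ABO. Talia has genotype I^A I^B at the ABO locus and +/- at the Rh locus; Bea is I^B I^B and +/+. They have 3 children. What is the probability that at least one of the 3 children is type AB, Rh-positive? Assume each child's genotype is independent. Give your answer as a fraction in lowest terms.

ABO cross I^A I^B × I^B I^B → 1/2 B, 1/2 AB.
Rh cross +/- × +/+ → 1 Rh+; so P(type AB, Rh-positive) = 1/2 × 1 = 1/2 per child.
P(none) = (1/2)^3 = 1/8; P(at least one) = 1 − 1/8 = 7/8.

7/8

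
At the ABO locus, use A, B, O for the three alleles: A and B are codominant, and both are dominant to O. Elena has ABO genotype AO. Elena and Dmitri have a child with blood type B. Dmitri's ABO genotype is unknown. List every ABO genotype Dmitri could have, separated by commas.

AB, BB, BO

For each candidate genotype of Dmitri, check whether crossing it with AO can produce every observed child phenotype.
  AA → possible child types {A} ✗
  AB → possible child types {A, B, AB} ✓
  AO → possible child types {O, A} ✗
  BB → possible child types {B, AB} ✓
  BO → possible child types {O, A, B, AB} ✓
  OO → possible child types {O, A} ✗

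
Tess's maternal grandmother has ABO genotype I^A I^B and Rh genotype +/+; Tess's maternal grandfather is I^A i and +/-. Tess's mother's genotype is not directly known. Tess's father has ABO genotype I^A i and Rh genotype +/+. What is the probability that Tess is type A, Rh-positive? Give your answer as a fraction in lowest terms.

5/8

Tess's mother's ABO genotype from I^A I^B × I^A i: 1/4 I^A I^A, 1/4 I^A I^B, 1/4 I^A i, 1/4 I^B i.
Crossing each possibility with the father I^A i and summing P(type A): 1/4·1 + 1/4·1/2 + 1/4·3/4 + 1/4·1/4 = 5/8.
Similarly for Rh via the mother's Rh distribution: P(Rh+) = 1.
Independent loci: 5/8 × 1 = 5/8.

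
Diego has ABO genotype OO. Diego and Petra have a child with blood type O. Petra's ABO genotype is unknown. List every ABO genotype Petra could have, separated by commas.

For each candidate genotype of Petra, check whether crossing it with OO can produce every observed child phenotype.
  AA → possible child types {A} ✗
  AB → possible child types {A, B} ✗
  AO → possible child types {O, A} ✓
  BB → possible child types {B} ✗
  BO → possible child types {O, B} ✓
  OO → possible child types {O} ✓

AO, BO, OO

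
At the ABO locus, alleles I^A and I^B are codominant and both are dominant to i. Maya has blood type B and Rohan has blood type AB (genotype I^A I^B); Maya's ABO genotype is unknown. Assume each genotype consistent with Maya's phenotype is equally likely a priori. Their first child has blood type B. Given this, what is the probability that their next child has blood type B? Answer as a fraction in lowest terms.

Possible genotypes: Maya ∈ {I^B I^B, I^B i}; Rohan ∈ {I^A I^B}.
Weight each parental genotype pair by prior × P(type-B child):
  I^B I^B × I^A I^B: posterior weight 1/2; P(next child type B) = 1/2.
  I^B i × I^A I^B: posterior weight 1/2; P(next child type B) = 1/2.
Weighted sum = 1/2.

1/2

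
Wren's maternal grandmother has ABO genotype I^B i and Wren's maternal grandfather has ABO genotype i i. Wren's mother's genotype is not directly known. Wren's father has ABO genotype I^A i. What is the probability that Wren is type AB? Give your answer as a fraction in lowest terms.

1/8

Wren's mother's ABO genotype from I^B i × i i: 1/2 I^B i, 1/2 i i.
Crossing each possibility with the father I^A i and summing P(type AB): 1/2·1/4 + 1/2·0 = 1/8.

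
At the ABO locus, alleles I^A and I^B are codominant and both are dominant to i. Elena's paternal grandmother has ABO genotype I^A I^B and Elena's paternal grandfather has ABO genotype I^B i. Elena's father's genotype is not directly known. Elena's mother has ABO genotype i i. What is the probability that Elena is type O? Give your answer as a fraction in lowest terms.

1/4

Elena's father's ABO genotype from I^A I^B × I^B i: 1/4 I^A I^B, 1/4 I^A i, 1/4 I^B I^B, 1/4 I^B i.
Crossing each possibility with the mother i i and summing P(type O): 1/4·0 + 1/4·1/2 + 1/4·0 + 1/4·1/2 = 1/4.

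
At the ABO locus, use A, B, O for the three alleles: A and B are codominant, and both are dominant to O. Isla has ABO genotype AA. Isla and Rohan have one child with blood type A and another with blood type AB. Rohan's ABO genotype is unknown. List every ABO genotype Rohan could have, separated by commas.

AB, BO

For each candidate genotype of Rohan, check whether crossing it with AA can produce every observed child phenotype.
  AA → possible child types {A} ✗
  AB → possible child types {A, AB} ✓
  AO → possible child types {A} ✗
  BB → possible child types {AB} ✗
  BO → possible child types {A, AB} ✓
  OO → possible child types {A} ✗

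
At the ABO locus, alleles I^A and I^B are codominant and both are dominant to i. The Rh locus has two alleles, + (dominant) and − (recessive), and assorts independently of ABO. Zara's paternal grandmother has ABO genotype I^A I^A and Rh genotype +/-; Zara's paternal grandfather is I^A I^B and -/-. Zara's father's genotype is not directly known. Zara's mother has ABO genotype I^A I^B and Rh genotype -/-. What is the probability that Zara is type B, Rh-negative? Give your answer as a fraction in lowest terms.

3/32

Zara's father's ABO genotype from I^A I^A × I^A I^B: 1/2 I^A I^A, 1/2 I^A I^B.
Crossing each possibility with the mother I^A I^B and summing P(type B): 1/2·0 + 1/2·1/4 = 1/8.
Similarly for Rh via the father's Rh distribution: P(Rh-) = 3/4.
Independent loci: 1/8 × 3/4 = 3/32.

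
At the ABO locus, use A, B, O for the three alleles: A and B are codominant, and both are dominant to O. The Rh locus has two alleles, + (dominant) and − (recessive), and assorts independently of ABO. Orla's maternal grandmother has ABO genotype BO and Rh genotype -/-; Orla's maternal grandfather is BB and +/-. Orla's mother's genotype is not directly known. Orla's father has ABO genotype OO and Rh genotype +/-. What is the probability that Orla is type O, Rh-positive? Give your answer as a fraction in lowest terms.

Orla's mother's ABO genotype from BO × BB: 1/2 BB, 1/2 BO.
Crossing each possibility with the father OO and summing P(type O): 1/2·0 + 1/2·1/2 = 1/4.
Similarly for Rh via the mother's Rh distribution: P(Rh+) = 5/8.
Independent loci: 1/4 × 5/8 = 5/32.

5/32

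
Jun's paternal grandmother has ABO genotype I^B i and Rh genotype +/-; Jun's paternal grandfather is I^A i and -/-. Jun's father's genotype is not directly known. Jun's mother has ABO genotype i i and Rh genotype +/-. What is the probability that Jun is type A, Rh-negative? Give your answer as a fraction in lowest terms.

3/32

Jun's father's ABO genotype from I^B i × I^A i: 1/4 I^A I^B, 1/4 I^A i, 1/4 I^B i, 1/4 i i.
Crossing each possibility with the mother i i and summing P(type A): 1/4·1/2 + 1/4·1/2 + 1/4·0 + 1/4·0 = 1/4.
Similarly for Rh via the father's Rh distribution: P(Rh-) = 3/8.
Independent loci: 1/4 × 3/8 = 3/32.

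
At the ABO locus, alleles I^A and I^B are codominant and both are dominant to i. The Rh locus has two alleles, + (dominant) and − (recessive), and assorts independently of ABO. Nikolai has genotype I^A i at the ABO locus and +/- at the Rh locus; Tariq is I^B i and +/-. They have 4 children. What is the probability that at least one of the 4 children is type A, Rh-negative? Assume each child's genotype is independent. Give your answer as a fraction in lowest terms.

ABO cross I^A i × I^B i → 1/4 O, 1/4 A, 1/4 B, 1/4 AB.
Rh cross +/- × +/- → 3/4 Rh+, 1/4 Rh-; so P(type A, Rh-negative) = 1/4 × 1/4 = 1/16 per child.
P(none) = (15/16)^4 = 50625/65536; P(at least one) = 1 − 50625/65536 = 14911/65536.

14911/65536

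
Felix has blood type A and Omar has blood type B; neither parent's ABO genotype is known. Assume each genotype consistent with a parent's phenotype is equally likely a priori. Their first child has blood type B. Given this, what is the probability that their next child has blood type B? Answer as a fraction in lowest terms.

Possible genotypes: Felix ∈ {AA, AO}; Omar ∈ {BB, BO}.
Weight each parental genotype pair by prior × P(type-B child):
  AO × BB: posterior weight 2/3; P(next child type B) = 1/2.
  AO × BO: posterior weight 1/3; P(next child type B) = 1/4.
Weighted sum = 5/12.

5/12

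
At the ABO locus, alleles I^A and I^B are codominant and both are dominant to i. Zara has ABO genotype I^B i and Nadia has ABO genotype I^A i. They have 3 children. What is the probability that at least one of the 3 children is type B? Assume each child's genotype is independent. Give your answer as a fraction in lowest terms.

ABO cross I^B i × I^A i → 1/4 O, 1/4 A, 1/4 B, 1/4 AB.
So P(type B) = 1/4 per child.
P(none) = (3/4)^3 = 27/64; P(at least one) = 1 − 27/64 = 37/64.

37/64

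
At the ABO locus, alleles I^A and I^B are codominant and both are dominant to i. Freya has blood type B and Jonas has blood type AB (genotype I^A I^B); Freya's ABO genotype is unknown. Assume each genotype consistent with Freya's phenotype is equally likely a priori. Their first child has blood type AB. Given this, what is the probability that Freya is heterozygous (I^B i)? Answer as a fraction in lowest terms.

Possible genotypes: Freya ∈ {I^B I^B, I^B i}; Jonas ∈ {I^A I^B}.
Weight each parental genotype pair by prior × P(type-AB child):
  I^B I^B × I^A I^B: posterior weight 2/3.
  I^B i × I^A I^B: posterior weight 1/3.
Sum the posterior weight over pairs where Freya is I^B i: 1/3.

1/3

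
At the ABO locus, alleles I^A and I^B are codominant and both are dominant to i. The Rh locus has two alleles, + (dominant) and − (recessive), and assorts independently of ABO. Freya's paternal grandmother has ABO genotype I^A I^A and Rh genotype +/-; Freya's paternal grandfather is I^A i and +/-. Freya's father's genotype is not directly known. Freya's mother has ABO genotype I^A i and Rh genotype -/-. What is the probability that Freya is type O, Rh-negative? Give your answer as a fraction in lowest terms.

Freya's father's ABO genotype from I^A I^A × I^A i: 1/2 I^A I^A, 1/2 I^A i.
Crossing each possibility with the mother I^A i and summing P(type O): 1/2·0 + 1/2·1/4 = 1/8.
Similarly for Rh via the father's Rh distribution: P(Rh-) = 1/2.
Independent loci: 1/8 × 1/2 = 1/16.

1/16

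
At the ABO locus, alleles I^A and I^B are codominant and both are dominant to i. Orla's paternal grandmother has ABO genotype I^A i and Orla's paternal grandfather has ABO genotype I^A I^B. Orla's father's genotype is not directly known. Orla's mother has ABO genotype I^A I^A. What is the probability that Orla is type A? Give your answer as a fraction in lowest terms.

Orla's father's ABO genotype from I^A i × I^A I^B: 1/4 I^A I^A, 1/4 I^A I^B, 1/4 I^A i, 1/4 I^B i.
Crossing each possibility with the mother I^A I^A and summing P(type A): 1/4·1 + 1/4·1/2 + 1/4·1 + 1/4·1/2 = 3/4.

3/4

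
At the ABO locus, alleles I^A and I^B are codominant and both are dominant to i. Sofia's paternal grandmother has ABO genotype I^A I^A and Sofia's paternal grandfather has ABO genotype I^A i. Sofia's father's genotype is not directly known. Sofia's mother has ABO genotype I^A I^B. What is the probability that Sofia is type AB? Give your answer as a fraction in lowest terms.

Sofia's father's ABO genotype from I^A I^A × I^A i: 1/2 I^A I^A, 1/2 I^A i.
Crossing each possibility with the mother I^A I^B and summing P(type AB): 1/2·1/2 + 1/2·1/4 = 3/8.

3/8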